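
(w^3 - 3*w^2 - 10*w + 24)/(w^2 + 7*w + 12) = (w^2 - 6*w + 8)/(w + 4)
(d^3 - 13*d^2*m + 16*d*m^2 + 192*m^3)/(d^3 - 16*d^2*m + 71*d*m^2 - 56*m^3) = (d^2 - 5*d*m - 24*m^2)/(d^2 - 8*d*m + 7*m^2)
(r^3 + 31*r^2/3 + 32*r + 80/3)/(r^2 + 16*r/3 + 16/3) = r + 5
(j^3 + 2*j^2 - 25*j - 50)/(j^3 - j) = (j^3 + 2*j^2 - 25*j - 50)/(j^3 - j)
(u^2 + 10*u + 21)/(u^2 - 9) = (u + 7)/(u - 3)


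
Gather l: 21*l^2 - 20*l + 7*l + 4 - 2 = 21*l^2 - 13*l + 2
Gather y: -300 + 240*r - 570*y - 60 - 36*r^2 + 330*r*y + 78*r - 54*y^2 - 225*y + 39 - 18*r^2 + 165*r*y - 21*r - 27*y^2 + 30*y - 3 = -54*r^2 + 297*r - 81*y^2 + y*(495*r - 765) - 324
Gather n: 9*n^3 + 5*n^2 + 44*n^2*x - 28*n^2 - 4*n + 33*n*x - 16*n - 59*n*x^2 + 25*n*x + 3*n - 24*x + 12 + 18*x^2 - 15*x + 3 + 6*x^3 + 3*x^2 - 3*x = 9*n^3 + n^2*(44*x - 23) + n*(-59*x^2 + 58*x - 17) + 6*x^3 + 21*x^2 - 42*x + 15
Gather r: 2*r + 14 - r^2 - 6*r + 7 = -r^2 - 4*r + 21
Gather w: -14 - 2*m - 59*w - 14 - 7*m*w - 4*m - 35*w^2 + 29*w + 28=-6*m - 35*w^2 + w*(-7*m - 30)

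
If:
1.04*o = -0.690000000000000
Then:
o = -0.66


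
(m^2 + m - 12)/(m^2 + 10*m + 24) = (m - 3)/(m + 6)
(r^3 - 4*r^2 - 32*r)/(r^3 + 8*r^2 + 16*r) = (r - 8)/(r + 4)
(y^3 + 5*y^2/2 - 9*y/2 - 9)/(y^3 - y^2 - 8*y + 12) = (y + 3/2)/(y - 2)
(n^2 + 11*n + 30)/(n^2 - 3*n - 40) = (n + 6)/(n - 8)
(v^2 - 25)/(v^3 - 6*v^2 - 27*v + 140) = (v - 5)/(v^2 - 11*v + 28)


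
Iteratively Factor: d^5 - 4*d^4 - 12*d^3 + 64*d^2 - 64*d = (d - 2)*(d^4 - 2*d^3 - 16*d^2 + 32*d) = (d - 4)*(d - 2)*(d^3 + 2*d^2 - 8*d) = d*(d - 4)*(d - 2)*(d^2 + 2*d - 8) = d*(d - 4)*(d - 2)^2*(d + 4)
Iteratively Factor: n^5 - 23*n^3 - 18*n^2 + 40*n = (n + 4)*(n^4 - 4*n^3 - 7*n^2 + 10*n) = (n + 2)*(n + 4)*(n^3 - 6*n^2 + 5*n) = n*(n + 2)*(n + 4)*(n^2 - 6*n + 5) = n*(n - 1)*(n + 2)*(n + 4)*(n - 5)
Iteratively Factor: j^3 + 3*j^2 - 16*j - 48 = (j - 4)*(j^2 + 7*j + 12) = (j - 4)*(j + 4)*(j + 3)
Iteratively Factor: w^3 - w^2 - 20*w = (w - 5)*(w^2 + 4*w) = w*(w - 5)*(w + 4)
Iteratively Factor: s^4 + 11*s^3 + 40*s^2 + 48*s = (s + 4)*(s^3 + 7*s^2 + 12*s) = (s + 3)*(s + 4)*(s^2 + 4*s) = (s + 3)*(s + 4)^2*(s)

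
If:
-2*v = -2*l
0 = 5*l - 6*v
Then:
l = 0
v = 0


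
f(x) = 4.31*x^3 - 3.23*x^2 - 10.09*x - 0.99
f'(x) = 12.93*x^2 - 6.46*x - 10.09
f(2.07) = 2.51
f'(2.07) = 31.94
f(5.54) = 576.81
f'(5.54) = 350.96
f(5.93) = 724.35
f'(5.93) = 406.28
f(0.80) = -8.92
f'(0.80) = -6.98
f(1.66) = -6.92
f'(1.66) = 14.82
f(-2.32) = -48.79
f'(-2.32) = 74.49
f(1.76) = -5.26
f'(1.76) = 18.59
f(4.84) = 363.18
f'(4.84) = 261.54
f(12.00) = 6860.49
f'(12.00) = 1774.31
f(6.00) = 753.15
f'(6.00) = 416.63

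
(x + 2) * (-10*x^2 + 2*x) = -10*x^3 - 18*x^2 + 4*x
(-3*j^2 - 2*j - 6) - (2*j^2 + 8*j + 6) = -5*j^2 - 10*j - 12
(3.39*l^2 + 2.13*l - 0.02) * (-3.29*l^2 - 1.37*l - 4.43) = -11.1531*l^4 - 11.652*l^3 - 17.87*l^2 - 9.4085*l + 0.0886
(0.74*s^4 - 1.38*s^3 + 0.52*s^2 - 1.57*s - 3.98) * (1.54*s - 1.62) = 1.1396*s^5 - 3.324*s^4 + 3.0364*s^3 - 3.2602*s^2 - 3.5858*s + 6.4476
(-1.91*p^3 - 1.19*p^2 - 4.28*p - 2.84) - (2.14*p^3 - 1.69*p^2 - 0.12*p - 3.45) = -4.05*p^3 + 0.5*p^2 - 4.16*p + 0.61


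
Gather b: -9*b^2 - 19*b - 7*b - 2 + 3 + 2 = -9*b^2 - 26*b + 3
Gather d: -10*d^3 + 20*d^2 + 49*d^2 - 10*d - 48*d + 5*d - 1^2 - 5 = -10*d^3 + 69*d^2 - 53*d - 6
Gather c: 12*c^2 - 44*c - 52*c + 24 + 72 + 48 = 12*c^2 - 96*c + 144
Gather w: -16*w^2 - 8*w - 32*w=-16*w^2 - 40*w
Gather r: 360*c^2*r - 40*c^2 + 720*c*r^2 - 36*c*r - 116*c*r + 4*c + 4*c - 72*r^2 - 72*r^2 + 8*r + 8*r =-40*c^2 + 8*c + r^2*(720*c - 144) + r*(360*c^2 - 152*c + 16)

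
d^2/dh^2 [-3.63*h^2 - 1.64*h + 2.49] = -7.26000000000000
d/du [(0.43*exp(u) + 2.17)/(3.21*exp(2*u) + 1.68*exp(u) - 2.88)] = (-(0.43*exp(u) + 2.17)*(6.42*exp(u) + 1.68) + 1.3803*exp(2*u) + 0.7224*exp(u) - 1.2384)*exp(u)/(3.21*exp(2*u) + 1.68*exp(u) - 2.88)^2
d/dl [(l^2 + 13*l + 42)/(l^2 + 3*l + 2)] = 10*(-l^2 - 8*l - 10)/(l^4 + 6*l^3 + 13*l^2 + 12*l + 4)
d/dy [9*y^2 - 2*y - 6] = 18*y - 2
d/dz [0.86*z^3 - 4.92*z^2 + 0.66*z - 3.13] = 2.58*z^2 - 9.84*z + 0.66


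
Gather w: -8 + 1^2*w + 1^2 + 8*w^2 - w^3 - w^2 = -w^3 + 7*w^2 + w - 7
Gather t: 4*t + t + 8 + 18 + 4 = 5*t + 30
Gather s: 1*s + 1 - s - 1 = 0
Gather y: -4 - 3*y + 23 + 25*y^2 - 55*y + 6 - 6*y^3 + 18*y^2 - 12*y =-6*y^3 + 43*y^2 - 70*y + 25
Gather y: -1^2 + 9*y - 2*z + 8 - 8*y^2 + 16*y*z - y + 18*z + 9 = -8*y^2 + y*(16*z + 8) + 16*z + 16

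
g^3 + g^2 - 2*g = g*(g - 1)*(g + 2)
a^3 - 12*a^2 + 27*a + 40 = (a - 8)*(a - 5)*(a + 1)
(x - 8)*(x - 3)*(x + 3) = x^3 - 8*x^2 - 9*x + 72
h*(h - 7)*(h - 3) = h^3 - 10*h^2 + 21*h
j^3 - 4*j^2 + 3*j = j*(j - 3)*(j - 1)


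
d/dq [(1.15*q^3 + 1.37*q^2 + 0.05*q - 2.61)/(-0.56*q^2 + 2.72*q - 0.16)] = (-0.644*q^4 + 6.256*q^3 + 3.2024*q^2 - 3.3616*q + 7.0912)/(0.3136*q^4 - 3.0464*q^3 + 7.5776*q^2 - 0.8704*q + 0.0256)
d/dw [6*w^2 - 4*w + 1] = 12*w - 4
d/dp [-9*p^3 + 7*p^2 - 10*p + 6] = -27*p^2 + 14*p - 10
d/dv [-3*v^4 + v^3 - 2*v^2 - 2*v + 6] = -12*v^3 + 3*v^2 - 4*v - 2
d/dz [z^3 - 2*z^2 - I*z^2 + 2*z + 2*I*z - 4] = 3*z^2 - 4*z - 2*I*z + 2 + 2*I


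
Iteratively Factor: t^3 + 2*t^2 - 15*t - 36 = (t + 3)*(t^2 - t - 12) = (t - 4)*(t + 3)*(t + 3)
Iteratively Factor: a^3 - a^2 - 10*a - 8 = (a + 1)*(a^2 - 2*a - 8) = (a - 4)*(a + 1)*(a + 2)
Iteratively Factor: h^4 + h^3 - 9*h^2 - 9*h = (h + 1)*(h^3 - 9*h) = (h + 1)*(h + 3)*(h^2 - 3*h) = h*(h + 1)*(h + 3)*(h - 3)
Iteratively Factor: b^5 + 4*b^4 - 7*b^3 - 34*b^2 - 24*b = (b)*(b^4 + 4*b^3 - 7*b^2 - 34*b - 24) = b*(b + 1)*(b^3 + 3*b^2 - 10*b - 24) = b*(b + 1)*(b + 4)*(b^2 - b - 6) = b*(b + 1)*(b + 2)*(b + 4)*(b - 3)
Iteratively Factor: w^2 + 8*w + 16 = (w + 4)*(w + 4)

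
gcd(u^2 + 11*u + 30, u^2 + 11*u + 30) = u^2 + 11*u + 30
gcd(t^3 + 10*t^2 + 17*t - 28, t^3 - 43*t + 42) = t^2 + 6*t - 7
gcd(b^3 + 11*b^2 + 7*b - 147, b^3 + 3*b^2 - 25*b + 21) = b^2 + 4*b - 21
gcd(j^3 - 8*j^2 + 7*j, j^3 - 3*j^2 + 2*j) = j^2 - j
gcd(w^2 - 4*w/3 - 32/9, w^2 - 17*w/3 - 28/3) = w + 4/3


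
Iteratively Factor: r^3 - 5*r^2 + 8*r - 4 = (r - 2)*(r^2 - 3*r + 2) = (r - 2)*(r - 1)*(r - 2)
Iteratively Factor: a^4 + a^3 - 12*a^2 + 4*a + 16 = (a + 4)*(a^3 - 3*a^2 + 4) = (a + 1)*(a + 4)*(a^2 - 4*a + 4) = (a - 2)*(a + 1)*(a + 4)*(a - 2)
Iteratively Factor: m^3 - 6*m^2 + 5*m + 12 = (m + 1)*(m^2 - 7*m + 12) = (m - 4)*(m + 1)*(m - 3)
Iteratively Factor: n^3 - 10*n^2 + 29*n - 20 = (n - 4)*(n^2 - 6*n + 5) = (n - 5)*(n - 4)*(n - 1)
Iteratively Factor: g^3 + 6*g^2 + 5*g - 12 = (g + 4)*(g^2 + 2*g - 3) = (g + 3)*(g + 4)*(g - 1)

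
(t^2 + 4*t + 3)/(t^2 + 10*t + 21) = (t + 1)/(t + 7)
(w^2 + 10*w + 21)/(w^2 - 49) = (w + 3)/(w - 7)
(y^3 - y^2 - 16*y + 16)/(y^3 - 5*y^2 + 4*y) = (y + 4)/y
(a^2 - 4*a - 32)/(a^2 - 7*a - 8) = (a + 4)/(a + 1)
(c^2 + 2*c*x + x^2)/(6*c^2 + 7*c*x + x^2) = (c + x)/(6*c + x)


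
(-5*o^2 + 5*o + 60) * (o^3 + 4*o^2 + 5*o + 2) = -5*o^5 - 15*o^4 + 55*o^3 + 255*o^2 + 310*o + 120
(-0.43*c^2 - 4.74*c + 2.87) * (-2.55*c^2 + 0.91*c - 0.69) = 1.0965*c^4 + 11.6957*c^3 - 11.3352*c^2 + 5.8823*c - 1.9803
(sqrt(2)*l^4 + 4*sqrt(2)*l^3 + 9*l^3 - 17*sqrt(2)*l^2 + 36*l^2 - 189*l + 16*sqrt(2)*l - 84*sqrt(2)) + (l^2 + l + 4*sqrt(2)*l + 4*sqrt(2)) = sqrt(2)*l^4 + 4*sqrt(2)*l^3 + 9*l^3 - 17*sqrt(2)*l^2 + 37*l^2 - 188*l + 20*sqrt(2)*l - 80*sqrt(2)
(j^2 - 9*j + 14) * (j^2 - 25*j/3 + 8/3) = j^4 - 52*j^3/3 + 275*j^2/3 - 422*j/3 + 112/3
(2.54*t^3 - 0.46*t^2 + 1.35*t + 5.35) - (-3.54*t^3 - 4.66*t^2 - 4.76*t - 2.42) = 6.08*t^3 + 4.2*t^2 + 6.11*t + 7.77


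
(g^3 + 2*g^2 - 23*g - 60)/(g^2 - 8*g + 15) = (g^2 + 7*g + 12)/(g - 3)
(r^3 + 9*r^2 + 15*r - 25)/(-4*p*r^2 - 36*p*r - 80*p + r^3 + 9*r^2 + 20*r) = (-r^2 - 4*r + 5)/(4*p*r + 16*p - r^2 - 4*r)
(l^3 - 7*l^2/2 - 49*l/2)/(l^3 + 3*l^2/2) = (2*l^2 - 7*l - 49)/(l*(2*l + 3))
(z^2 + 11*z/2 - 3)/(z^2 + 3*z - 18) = (z - 1/2)/(z - 3)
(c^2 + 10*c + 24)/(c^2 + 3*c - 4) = (c + 6)/(c - 1)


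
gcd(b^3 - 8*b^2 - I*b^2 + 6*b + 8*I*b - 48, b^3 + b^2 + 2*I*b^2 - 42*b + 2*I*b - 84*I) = b + 2*I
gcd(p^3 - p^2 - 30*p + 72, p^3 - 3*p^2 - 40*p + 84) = p + 6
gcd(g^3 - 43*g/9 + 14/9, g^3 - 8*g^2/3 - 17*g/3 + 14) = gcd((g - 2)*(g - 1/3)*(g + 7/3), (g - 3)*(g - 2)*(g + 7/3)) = g^2 + g/3 - 14/3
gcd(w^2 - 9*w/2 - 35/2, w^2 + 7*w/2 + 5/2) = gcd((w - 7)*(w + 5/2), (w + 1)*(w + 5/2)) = w + 5/2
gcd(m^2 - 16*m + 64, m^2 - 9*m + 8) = m - 8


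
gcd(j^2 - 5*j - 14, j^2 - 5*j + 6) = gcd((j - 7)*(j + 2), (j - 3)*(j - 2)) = 1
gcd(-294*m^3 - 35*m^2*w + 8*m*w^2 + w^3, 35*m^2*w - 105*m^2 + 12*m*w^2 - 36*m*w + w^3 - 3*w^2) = 7*m + w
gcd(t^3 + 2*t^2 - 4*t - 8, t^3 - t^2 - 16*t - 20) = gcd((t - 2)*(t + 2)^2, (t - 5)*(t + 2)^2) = t^2 + 4*t + 4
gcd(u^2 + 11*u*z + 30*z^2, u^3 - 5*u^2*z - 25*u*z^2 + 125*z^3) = u + 5*z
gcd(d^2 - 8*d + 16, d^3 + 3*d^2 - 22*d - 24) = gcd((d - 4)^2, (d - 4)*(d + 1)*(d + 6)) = d - 4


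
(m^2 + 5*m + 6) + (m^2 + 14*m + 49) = 2*m^2 + 19*m + 55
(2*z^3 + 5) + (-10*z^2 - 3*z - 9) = 2*z^3 - 10*z^2 - 3*z - 4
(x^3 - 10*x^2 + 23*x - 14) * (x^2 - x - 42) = x^5 - 11*x^4 - 9*x^3 + 383*x^2 - 952*x + 588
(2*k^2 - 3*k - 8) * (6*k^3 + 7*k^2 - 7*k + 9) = 12*k^5 - 4*k^4 - 83*k^3 - 17*k^2 + 29*k - 72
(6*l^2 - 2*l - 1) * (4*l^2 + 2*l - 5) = 24*l^4 + 4*l^3 - 38*l^2 + 8*l + 5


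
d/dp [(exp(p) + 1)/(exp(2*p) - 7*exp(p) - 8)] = -exp(p)/(exp(2*p) - 16*exp(p) + 64)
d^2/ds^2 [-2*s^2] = -4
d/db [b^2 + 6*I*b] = 2*b + 6*I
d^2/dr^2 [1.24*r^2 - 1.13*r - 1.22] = 2.48000000000000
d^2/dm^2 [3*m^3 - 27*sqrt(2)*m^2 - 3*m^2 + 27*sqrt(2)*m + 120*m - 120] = 18*m - 54*sqrt(2) - 6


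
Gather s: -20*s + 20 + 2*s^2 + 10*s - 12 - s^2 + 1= s^2 - 10*s + 9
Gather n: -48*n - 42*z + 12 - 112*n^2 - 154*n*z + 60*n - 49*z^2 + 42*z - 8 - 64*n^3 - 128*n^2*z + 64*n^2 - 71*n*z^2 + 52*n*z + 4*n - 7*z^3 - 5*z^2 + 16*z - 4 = -64*n^3 + n^2*(-128*z - 48) + n*(-71*z^2 - 102*z + 16) - 7*z^3 - 54*z^2 + 16*z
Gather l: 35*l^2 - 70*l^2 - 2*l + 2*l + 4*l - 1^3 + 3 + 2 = -35*l^2 + 4*l + 4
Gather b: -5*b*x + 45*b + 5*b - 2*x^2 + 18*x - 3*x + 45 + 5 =b*(50 - 5*x) - 2*x^2 + 15*x + 50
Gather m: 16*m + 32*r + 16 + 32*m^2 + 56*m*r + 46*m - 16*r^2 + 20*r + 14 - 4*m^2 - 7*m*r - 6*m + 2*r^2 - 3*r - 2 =28*m^2 + m*(49*r + 56) - 14*r^2 + 49*r + 28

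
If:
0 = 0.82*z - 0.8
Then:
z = 0.98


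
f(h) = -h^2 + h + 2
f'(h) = 1 - 2*h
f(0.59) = 2.24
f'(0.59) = -0.18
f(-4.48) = -22.55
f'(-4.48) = 9.96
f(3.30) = -5.59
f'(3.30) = -5.60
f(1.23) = 1.72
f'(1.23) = -1.46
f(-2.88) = -9.17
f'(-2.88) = 6.76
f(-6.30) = -43.99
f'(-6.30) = 13.60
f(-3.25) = -11.81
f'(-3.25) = 7.50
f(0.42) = 2.24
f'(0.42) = 0.16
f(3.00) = -4.00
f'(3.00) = -5.00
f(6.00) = -28.00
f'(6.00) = -11.00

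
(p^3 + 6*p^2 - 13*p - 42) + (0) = p^3 + 6*p^2 - 13*p - 42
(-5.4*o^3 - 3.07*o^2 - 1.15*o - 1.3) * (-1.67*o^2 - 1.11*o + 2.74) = 9.018*o^5 + 11.1209*o^4 - 9.4678*o^3 - 4.9643*o^2 - 1.708*o - 3.562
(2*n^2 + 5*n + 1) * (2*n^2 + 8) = 4*n^4 + 10*n^3 + 18*n^2 + 40*n + 8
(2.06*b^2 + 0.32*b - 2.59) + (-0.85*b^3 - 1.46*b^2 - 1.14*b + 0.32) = -0.85*b^3 + 0.6*b^2 - 0.82*b - 2.27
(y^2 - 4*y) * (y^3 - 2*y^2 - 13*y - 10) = y^5 - 6*y^4 - 5*y^3 + 42*y^2 + 40*y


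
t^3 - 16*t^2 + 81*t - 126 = (t - 7)*(t - 6)*(t - 3)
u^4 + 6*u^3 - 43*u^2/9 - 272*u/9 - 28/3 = (u - 7/3)*(u + 1/3)*(u + 2)*(u + 6)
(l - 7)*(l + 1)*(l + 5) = l^3 - l^2 - 37*l - 35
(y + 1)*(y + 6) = y^2 + 7*y + 6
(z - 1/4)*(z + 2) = z^2 + 7*z/4 - 1/2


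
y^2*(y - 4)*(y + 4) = y^4 - 16*y^2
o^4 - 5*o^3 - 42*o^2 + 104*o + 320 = (o - 8)*(o - 4)*(o + 2)*(o + 5)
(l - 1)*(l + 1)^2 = l^3 + l^2 - l - 1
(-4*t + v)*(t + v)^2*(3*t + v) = -12*t^4 - 25*t^3*v - 13*t^2*v^2 + t*v^3 + v^4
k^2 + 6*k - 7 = (k - 1)*(k + 7)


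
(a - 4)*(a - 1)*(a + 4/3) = a^3 - 11*a^2/3 - 8*a/3 + 16/3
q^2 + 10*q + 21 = (q + 3)*(q + 7)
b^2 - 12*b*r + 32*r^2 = (b - 8*r)*(b - 4*r)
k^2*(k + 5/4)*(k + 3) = k^4 + 17*k^3/4 + 15*k^2/4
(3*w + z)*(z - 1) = 3*w*z - 3*w + z^2 - z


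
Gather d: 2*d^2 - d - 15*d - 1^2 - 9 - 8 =2*d^2 - 16*d - 18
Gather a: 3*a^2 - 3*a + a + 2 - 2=3*a^2 - 2*a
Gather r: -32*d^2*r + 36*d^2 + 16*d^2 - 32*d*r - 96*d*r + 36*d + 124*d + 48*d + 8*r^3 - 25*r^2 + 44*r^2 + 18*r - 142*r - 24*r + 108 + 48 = 52*d^2 + 208*d + 8*r^3 + 19*r^2 + r*(-32*d^2 - 128*d - 148) + 156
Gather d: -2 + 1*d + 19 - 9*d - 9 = 8 - 8*d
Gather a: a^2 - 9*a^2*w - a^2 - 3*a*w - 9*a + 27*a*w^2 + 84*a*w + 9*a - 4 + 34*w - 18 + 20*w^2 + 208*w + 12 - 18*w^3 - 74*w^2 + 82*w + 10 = -9*a^2*w + a*(27*w^2 + 81*w) - 18*w^3 - 54*w^2 + 324*w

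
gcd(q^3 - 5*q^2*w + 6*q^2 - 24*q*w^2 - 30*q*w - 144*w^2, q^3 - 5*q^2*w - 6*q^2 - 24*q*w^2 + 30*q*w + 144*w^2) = q^2 - 5*q*w - 24*w^2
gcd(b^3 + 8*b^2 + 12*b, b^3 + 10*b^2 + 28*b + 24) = b^2 + 8*b + 12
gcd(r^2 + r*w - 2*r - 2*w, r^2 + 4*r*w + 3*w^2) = r + w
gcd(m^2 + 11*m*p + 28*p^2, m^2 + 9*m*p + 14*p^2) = m + 7*p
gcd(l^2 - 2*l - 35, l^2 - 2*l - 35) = l^2 - 2*l - 35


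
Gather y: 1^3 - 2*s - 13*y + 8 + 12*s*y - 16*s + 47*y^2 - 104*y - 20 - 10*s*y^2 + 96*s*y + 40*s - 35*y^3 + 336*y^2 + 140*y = 22*s - 35*y^3 + y^2*(383 - 10*s) + y*(108*s + 23) - 11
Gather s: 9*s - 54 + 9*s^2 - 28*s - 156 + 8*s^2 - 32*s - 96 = 17*s^2 - 51*s - 306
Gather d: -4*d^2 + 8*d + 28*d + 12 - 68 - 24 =-4*d^2 + 36*d - 80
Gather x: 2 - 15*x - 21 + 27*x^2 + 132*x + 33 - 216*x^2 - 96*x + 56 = -189*x^2 + 21*x + 70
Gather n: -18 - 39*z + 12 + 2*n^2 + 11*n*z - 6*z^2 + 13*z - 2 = 2*n^2 + 11*n*z - 6*z^2 - 26*z - 8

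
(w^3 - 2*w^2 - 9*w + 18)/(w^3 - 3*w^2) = (w^2 + w - 6)/w^2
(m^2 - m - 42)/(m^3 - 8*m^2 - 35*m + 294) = 1/(m - 7)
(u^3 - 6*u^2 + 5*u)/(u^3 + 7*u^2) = (u^2 - 6*u + 5)/(u*(u + 7))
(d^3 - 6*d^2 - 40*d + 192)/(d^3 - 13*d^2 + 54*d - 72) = (d^2 - 2*d - 48)/(d^2 - 9*d + 18)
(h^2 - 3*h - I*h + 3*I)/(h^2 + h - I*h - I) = (h - 3)/(h + 1)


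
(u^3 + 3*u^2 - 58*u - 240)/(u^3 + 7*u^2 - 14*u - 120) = (u - 8)/(u - 4)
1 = 1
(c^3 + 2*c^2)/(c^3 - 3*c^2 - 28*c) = c*(c + 2)/(c^2 - 3*c - 28)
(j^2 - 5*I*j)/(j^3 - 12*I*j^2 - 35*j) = 1/(j - 7*I)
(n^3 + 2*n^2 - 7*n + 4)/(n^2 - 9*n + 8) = (n^2 + 3*n - 4)/(n - 8)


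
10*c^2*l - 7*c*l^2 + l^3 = l*(-5*c + l)*(-2*c + l)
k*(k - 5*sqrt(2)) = k^2 - 5*sqrt(2)*k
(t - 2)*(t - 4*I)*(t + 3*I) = t^3 - 2*t^2 - I*t^2 + 12*t + 2*I*t - 24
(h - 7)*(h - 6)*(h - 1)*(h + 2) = h^4 - 12*h^3 + 27*h^2 + 68*h - 84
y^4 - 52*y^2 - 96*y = y*(y - 8)*(y + 2)*(y + 6)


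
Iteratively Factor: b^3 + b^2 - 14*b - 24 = (b + 3)*(b^2 - 2*b - 8) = (b + 2)*(b + 3)*(b - 4)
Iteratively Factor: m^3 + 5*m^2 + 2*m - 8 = (m + 4)*(m^2 + m - 2) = (m - 1)*(m + 4)*(m + 2)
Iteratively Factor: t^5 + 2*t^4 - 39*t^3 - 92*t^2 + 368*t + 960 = (t + 3)*(t^4 - t^3 - 36*t^2 + 16*t + 320) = (t - 5)*(t + 3)*(t^3 + 4*t^2 - 16*t - 64) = (t - 5)*(t - 4)*(t + 3)*(t^2 + 8*t + 16) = (t - 5)*(t - 4)*(t + 3)*(t + 4)*(t + 4)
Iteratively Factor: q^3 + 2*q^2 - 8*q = (q - 2)*(q^2 + 4*q) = (q - 2)*(q + 4)*(q)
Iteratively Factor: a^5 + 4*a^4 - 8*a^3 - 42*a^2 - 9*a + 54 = (a + 3)*(a^4 + a^3 - 11*a^2 - 9*a + 18) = (a + 2)*(a + 3)*(a^3 - a^2 - 9*a + 9) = (a - 1)*(a + 2)*(a + 3)*(a^2 - 9) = (a - 1)*(a + 2)*(a + 3)^2*(a - 3)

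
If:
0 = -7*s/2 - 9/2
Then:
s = -9/7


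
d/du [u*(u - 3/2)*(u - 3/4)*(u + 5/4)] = 4*u^3 - 3*u^2 - 27*u/8 + 45/32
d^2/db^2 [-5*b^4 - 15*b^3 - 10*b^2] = -60*b^2 - 90*b - 20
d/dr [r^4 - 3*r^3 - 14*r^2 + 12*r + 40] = 4*r^3 - 9*r^2 - 28*r + 12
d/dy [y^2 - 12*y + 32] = 2*y - 12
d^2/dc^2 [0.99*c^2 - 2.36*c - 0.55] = 1.98000000000000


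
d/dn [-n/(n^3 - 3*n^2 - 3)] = (-n^3 + 3*n^2*(n - 2) + 3*n^2 + 3)/(-n^3 + 3*n^2 + 3)^2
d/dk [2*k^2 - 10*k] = 4*k - 10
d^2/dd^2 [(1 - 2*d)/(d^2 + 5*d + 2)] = 2*(-(2*d - 1)*(2*d + 5)^2 + 3*(2*d + 3)*(d^2 + 5*d + 2))/(d^2 + 5*d + 2)^3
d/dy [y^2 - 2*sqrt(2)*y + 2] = 2*y - 2*sqrt(2)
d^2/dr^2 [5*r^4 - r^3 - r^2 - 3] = 60*r^2 - 6*r - 2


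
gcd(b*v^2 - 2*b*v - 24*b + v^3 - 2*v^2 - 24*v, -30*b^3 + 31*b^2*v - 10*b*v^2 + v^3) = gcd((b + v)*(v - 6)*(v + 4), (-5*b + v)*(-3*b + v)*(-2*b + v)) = 1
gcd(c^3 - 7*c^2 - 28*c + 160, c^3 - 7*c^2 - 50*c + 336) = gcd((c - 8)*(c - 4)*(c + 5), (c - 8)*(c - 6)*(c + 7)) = c - 8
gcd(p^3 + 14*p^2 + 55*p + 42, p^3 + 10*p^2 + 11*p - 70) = p + 7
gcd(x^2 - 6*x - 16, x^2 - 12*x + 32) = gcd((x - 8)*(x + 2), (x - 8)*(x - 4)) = x - 8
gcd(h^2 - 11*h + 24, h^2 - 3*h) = h - 3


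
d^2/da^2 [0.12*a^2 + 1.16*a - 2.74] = 0.240000000000000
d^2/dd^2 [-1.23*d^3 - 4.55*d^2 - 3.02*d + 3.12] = -7.38*d - 9.1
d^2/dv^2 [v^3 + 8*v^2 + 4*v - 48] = 6*v + 16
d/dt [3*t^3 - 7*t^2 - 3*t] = 9*t^2 - 14*t - 3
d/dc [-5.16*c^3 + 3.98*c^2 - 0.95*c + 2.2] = -15.48*c^2 + 7.96*c - 0.95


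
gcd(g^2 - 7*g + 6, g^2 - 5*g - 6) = g - 6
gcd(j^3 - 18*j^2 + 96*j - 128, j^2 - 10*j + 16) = j^2 - 10*j + 16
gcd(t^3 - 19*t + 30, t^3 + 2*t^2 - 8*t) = t - 2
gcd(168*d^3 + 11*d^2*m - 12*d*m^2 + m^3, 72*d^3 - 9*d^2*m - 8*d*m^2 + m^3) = 24*d^2 + 5*d*m - m^2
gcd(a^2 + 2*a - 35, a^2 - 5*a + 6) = 1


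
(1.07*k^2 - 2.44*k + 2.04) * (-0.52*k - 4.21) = -0.5564*k^3 - 3.2359*k^2 + 9.2116*k - 8.5884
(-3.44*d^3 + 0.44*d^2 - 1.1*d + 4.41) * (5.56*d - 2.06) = -19.1264*d^4 + 9.5328*d^3 - 7.0224*d^2 + 26.7856*d - 9.0846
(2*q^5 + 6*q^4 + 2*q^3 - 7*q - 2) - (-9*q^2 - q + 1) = 2*q^5 + 6*q^4 + 2*q^3 + 9*q^2 - 6*q - 3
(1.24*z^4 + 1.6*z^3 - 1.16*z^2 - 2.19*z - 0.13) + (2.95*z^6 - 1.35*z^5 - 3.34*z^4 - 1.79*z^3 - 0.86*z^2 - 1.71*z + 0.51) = 2.95*z^6 - 1.35*z^5 - 2.1*z^4 - 0.19*z^3 - 2.02*z^2 - 3.9*z + 0.38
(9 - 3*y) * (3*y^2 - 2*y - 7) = -9*y^3 + 33*y^2 + 3*y - 63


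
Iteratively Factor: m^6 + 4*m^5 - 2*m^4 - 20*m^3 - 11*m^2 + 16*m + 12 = (m + 1)*(m^5 + 3*m^4 - 5*m^3 - 15*m^2 + 4*m + 12) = (m + 1)*(m + 3)*(m^4 - 5*m^2 + 4) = (m - 1)*(m + 1)*(m + 3)*(m^3 + m^2 - 4*m - 4) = (m - 1)*(m + 1)*(m + 2)*(m + 3)*(m^2 - m - 2) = (m - 1)*(m + 1)^2*(m + 2)*(m + 3)*(m - 2)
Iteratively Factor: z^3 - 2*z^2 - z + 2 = (z - 2)*(z^2 - 1) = (z - 2)*(z + 1)*(z - 1)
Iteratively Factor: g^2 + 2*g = (g + 2)*(g)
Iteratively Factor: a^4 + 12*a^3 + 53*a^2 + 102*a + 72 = (a + 4)*(a^3 + 8*a^2 + 21*a + 18) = (a + 2)*(a + 4)*(a^2 + 6*a + 9) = (a + 2)*(a + 3)*(a + 4)*(a + 3)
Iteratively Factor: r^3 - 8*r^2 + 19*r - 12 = (r - 3)*(r^2 - 5*r + 4) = (r - 4)*(r - 3)*(r - 1)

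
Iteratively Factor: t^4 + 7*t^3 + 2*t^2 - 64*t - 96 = (t + 4)*(t^3 + 3*t^2 - 10*t - 24) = (t + 4)^2*(t^2 - t - 6) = (t - 3)*(t + 4)^2*(t + 2)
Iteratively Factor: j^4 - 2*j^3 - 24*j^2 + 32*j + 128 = (j - 4)*(j^3 + 2*j^2 - 16*j - 32) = (j - 4)*(j + 2)*(j^2 - 16) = (j - 4)*(j + 2)*(j + 4)*(j - 4)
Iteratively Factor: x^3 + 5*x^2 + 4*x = (x + 4)*(x^2 + x) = (x + 1)*(x + 4)*(x)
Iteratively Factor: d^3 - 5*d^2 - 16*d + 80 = (d - 4)*(d^2 - d - 20) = (d - 5)*(d - 4)*(d + 4)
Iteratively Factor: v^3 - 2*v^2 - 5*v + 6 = (v - 3)*(v^2 + v - 2) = (v - 3)*(v - 1)*(v + 2)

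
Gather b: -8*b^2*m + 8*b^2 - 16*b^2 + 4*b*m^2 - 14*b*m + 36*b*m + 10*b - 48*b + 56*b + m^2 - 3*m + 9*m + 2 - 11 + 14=b^2*(-8*m - 8) + b*(4*m^2 + 22*m + 18) + m^2 + 6*m + 5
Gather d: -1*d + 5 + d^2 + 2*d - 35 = d^2 + d - 30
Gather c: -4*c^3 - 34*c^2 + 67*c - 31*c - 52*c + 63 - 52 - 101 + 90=-4*c^3 - 34*c^2 - 16*c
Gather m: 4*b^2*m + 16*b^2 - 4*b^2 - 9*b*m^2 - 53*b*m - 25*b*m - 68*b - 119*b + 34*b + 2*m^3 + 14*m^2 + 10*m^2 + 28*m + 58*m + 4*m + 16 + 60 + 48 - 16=12*b^2 - 153*b + 2*m^3 + m^2*(24 - 9*b) + m*(4*b^2 - 78*b + 90) + 108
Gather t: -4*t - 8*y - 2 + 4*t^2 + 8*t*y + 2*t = 4*t^2 + t*(8*y - 2) - 8*y - 2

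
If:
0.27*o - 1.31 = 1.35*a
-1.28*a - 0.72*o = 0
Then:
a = -0.72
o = 1.27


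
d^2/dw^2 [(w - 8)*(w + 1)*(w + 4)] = 6*w - 6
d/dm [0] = 0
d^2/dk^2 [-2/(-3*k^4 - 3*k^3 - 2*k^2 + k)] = 4*(-k*(18*k^2 + 9*k + 2)*(3*k^3 + 3*k^2 + 2*k - 1) + (12*k^3 + 9*k^2 + 4*k - 1)^2)/(k^3*(3*k^3 + 3*k^2 + 2*k - 1)^3)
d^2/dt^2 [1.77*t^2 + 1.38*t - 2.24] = 3.54000000000000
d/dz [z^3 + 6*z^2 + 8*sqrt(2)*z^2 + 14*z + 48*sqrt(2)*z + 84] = 3*z^2 + 12*z + 16*sqrt(2)*z + 14 + 48*sqrt(2)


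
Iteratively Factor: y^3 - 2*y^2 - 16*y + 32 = (y - 4)*(y^2 + 2*y - 8) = (y - 4)*(y - 2)*(y + 4)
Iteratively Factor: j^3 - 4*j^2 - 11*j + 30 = (j + 3)*(j^2 - 7*j + 10) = (j - 5)*(j + 3)*(j - 2)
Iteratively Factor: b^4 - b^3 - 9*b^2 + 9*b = (b + 3)*(b^3 - 4*b^2 + 3*b) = (b - 3)*(b + 3)*(b^2 - b) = b*(b - 3)*(b + 3)*(b - 1)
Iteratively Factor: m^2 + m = (m)*(m + 1)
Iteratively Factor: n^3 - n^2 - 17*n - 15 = (n - 5)*(n^2 + 4*n + 3) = (n - 5)*(n + 3)*(n + 1)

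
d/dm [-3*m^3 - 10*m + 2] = -9*m^2 - 10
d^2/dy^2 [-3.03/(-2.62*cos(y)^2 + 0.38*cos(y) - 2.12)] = (-83.196528*(1 - cos(y)^2)^2 + 9.050004*cos(y)^3 + 25.283532*cos(y)^2 - 20.540976*cos(y) + 50.411928)/(2.62*cos(y)^2 - 0.38*cos(y) + 2.12)^3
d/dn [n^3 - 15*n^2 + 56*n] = 3*n^2 - 30*n + 56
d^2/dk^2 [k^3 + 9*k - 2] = 6*k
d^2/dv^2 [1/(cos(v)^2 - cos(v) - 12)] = (4*sin(v)^4 - 51*sin(v)^2 - 33*cos(v)/4 - 3*cos(3*v)/4 + 21)/(sin(v)^2 + cos(v) + 11)^3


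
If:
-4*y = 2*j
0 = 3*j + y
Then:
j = 0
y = 0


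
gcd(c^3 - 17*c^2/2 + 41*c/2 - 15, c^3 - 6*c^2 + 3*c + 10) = c^2 - 7*c + 10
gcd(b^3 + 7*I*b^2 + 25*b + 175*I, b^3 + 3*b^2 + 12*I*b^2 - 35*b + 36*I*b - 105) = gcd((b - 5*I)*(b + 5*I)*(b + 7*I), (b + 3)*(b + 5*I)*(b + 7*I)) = b^2 + 12*I*b - 35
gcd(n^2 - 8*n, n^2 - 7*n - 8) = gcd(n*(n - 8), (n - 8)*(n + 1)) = n - 8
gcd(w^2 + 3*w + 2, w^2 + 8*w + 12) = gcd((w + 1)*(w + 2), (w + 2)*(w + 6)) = w + 2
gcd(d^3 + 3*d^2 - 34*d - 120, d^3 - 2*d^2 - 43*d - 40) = d + 5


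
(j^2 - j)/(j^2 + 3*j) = (j - 1)/(j + 3)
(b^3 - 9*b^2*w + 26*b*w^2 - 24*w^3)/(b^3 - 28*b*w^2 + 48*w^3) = (b - 3*w)/(b + 6*w)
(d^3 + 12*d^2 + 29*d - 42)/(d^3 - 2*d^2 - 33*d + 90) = (d^2 + 6*d - 7)/(d^2 - 8*d + 15)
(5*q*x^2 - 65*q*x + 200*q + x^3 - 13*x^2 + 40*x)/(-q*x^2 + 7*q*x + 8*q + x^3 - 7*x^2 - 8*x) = (5*q*x - 25*q + x^2 - 5*x)/(-q*x - q + x^2 + x)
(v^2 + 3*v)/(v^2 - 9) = v/(v - 3)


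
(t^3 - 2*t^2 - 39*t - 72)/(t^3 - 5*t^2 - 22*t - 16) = (t^2 + 6*t + 9)/(t^2 + 3*t + 2)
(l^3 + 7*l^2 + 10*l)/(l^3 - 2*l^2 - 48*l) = (l^2 + 7*l + 10)/(l^2 - 2*l - 48)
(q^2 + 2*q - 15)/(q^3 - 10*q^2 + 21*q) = (q + 5)/(q*(q - 7))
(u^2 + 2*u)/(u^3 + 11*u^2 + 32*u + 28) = u/(u^2 + 9*u + 14)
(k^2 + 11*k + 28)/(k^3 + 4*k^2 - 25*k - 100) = (k + 7)/(k^2 - 25)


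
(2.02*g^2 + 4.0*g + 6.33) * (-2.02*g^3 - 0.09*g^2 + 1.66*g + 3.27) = -4.0804*g^5 - 8.2618*g^4 - 9.7934*g^3 + 12.6757*g^2 + 23.5878*g + 20.6991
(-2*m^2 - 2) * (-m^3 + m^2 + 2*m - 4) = 2*m^5 - 2*m^4 - 2*m^3 + 6*m^2 - 4*m + 8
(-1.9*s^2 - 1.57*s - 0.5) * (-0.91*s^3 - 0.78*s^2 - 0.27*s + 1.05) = 1.729*s^5 + 2.9107*s^4 + 2.1926*s^3 - 1.1811*s^2 - 1.5135*s - 0.525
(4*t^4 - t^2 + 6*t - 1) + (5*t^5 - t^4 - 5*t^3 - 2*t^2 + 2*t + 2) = 5*t^5 + 3*t^4 - 5*t^3 - 3*t^2 + 8*t + 1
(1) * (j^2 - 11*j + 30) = j^2 - 11*j + 30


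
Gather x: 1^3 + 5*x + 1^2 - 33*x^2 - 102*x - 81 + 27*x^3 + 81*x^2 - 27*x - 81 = 27*x^3 + 48*x^2 - 124*x - 160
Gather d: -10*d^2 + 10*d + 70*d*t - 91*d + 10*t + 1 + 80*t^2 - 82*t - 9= -10*d^2 + d*(70*t - 81) + 80*t^2 - 72*t - 8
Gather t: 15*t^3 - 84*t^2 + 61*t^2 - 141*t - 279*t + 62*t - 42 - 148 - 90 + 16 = 15*t^3 - 23*t^2 - 358*t - 264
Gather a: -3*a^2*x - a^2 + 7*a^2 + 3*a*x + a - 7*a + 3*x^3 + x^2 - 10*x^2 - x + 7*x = a^2*(6 - 3*x) + a*(3*x - 6) + 3*x^3 - 9*x^2 + 6*x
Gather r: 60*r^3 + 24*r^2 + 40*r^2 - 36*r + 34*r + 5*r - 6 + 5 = 60*r^3 + 64*r^2 + 3*r - 1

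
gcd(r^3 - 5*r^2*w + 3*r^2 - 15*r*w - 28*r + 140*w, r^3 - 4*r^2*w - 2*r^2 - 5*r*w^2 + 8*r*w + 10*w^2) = r - 5*w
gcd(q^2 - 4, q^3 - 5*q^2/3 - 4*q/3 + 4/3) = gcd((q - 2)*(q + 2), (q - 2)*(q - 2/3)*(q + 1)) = q - 2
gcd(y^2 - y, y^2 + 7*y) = y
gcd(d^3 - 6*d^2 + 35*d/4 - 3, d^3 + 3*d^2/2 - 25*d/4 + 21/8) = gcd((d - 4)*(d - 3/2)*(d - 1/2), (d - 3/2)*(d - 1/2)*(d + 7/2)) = d^2 - 2*d + 3/4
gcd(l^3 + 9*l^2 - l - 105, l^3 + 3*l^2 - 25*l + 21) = l^2 + 4*l - 21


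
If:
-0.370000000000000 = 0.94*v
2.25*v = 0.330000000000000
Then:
No Solution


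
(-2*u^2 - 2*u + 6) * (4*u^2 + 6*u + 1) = -8*u^4 - 20*u^3 + 10*u^2 + 34*u + 6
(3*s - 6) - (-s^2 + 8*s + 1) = s^2 - 5*s - 7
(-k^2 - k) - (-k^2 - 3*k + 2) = 2*k - 2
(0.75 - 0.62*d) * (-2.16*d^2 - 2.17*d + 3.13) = 1.3392*d^3 - 0.2746*d^2 - 3.5681*d + 2.3475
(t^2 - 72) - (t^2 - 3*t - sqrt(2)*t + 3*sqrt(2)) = sqrt(2)*t + 3*t - 72 - 3*sqrt(2)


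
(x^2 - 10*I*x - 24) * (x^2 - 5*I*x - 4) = x^4 - 15*I*x^3 - 78*x^2 + 160*I*x + 96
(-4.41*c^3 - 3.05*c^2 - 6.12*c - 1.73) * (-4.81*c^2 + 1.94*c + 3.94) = 21.2121*c^5 + 6.1151*c^4 + 6.1448*c^3 - 15.5685*c^2 - 27.469*c - 6.8162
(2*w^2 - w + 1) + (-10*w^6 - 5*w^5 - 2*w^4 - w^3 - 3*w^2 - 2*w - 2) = -10*w^6 - 5*w^5 - 2*w^4 - w^3 - w^2 - 3*w - 1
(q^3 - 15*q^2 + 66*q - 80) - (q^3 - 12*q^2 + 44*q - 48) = -3*q^2 + 22*q - 32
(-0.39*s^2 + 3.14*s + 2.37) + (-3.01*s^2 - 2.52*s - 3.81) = -3.4*s^2 + 0.62*s - 1.44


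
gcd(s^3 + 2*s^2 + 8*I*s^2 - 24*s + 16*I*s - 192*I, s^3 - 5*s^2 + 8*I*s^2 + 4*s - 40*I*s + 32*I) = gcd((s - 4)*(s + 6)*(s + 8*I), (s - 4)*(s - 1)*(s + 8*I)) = s^2 + s*(-4 + 8*I) - 32*I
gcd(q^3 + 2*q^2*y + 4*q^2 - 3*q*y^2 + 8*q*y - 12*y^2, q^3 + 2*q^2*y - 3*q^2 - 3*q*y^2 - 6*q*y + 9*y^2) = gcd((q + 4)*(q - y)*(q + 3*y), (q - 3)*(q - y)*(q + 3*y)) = -q^2 - 2*q*y + 3*y^2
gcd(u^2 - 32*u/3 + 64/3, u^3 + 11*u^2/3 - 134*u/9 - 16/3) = u - 8/3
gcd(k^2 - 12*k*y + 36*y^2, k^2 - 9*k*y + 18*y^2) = -k + 6*y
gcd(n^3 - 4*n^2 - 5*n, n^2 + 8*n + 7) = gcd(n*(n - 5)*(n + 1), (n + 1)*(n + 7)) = n + 1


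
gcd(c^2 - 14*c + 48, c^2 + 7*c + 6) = 1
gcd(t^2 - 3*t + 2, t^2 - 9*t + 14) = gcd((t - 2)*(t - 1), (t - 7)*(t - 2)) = t - 2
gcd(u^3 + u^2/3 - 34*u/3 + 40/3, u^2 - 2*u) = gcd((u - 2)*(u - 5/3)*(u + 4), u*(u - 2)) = u - 2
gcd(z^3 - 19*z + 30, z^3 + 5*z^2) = z + 5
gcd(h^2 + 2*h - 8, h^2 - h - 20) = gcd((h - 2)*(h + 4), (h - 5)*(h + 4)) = h + 4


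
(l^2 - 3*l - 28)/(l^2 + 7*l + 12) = (l - 7)/(l + 3)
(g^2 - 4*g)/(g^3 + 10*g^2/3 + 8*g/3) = 3*(g - 4)/(3*g^2 + 10*g + 8)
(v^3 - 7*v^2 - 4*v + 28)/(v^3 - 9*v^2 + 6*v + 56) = (v - 2)/(v - 4)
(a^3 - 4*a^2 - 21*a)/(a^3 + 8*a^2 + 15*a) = (a - 7)/(a + 5)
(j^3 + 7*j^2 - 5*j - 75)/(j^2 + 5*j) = j + 2 - 15/j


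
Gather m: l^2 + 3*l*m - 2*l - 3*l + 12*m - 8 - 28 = l^2 - 5*l + m*(3*l + 12) - 36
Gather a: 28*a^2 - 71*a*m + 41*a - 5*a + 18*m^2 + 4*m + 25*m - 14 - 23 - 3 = 28*a^2 + a*(36 - 71*m) + 18*m^2 + 29*m - 40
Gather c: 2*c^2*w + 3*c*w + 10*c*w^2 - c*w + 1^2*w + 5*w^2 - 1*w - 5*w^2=2*c^2*w + c*(10*w^2 + 2*w)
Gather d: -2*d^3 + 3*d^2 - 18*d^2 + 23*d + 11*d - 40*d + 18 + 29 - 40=-2*d^3 - 15*d^2 - 6*d + 7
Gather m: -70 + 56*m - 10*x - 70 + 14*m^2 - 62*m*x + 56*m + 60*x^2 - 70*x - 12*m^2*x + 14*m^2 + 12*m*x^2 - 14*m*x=m^2*(28 - 12*x) + m*(12*x^2 - 76*x + 112) + 60*x^2 - 80*x - 140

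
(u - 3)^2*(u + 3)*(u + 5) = u^4 + 2*u^3 - 24*u^2 - 18*u + 135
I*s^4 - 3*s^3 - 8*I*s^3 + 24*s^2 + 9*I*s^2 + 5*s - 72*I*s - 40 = (s - 8)*(s - I)*(s + 5*I)*(I*s + 1)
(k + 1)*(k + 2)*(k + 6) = k^3 + 9*k^2 + 20*k + 12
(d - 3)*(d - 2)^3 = d^4 - 9*d^3 + 30*d^2 - 44*d + 24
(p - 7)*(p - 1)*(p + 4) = p^3 - 4*p^2 - 25*p + 28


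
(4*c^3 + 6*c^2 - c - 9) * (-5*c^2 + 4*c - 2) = -20*c^5 - 14*c^4 + 21*c^3 + 29*c^2 - 34*c + 18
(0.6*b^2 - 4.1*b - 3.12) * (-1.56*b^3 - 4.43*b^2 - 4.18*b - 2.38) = -0.936*b^5 + 3.738*b^4 + 20.5222*b^3 + 29.5316*b^2 + 22.7996*b + 7.4256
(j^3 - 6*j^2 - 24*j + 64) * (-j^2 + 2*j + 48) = -j^5 + 8*j^4 + 60*j^3 - 400*j^2 - 1024*j + 3072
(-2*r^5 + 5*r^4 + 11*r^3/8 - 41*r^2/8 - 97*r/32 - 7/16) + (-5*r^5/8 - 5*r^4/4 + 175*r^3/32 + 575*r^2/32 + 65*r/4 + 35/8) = -21*r^5/8 + 15*r^4/4 + 219*r^3/32 + 411*r^2/32 + 423*r/32 + 63/16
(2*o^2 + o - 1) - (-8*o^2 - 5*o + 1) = 10*o^2 + 6*o - 2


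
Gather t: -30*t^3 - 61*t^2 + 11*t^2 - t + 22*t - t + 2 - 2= -30*t^3 - 50*t^2 + 20*t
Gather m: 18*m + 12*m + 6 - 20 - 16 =30*m - 30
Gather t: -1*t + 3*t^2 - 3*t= 3*t^2 - 4*t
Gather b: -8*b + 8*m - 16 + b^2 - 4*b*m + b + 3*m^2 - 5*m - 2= b^2 + b*(-4*m - 7) + 3*m^2 + 3*m - 18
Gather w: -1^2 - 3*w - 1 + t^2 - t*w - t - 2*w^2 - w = t^2 - t - 2*w^2 + w*(-t - 4) - 2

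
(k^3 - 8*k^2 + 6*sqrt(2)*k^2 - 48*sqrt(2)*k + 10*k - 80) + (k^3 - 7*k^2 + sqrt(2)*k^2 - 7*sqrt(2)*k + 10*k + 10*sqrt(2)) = 2*k^3 - 15*k^2 + 7*sqrt(2)*k^2 - 55*sqrt(2)*k + 20*k - 80 + 10*sqrt(2)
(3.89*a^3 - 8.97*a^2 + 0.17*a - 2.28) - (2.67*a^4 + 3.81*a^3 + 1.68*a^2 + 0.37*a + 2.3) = -2.67*a^4 + 0.0800000000000001*a^3 - 10.65*a^2 - 0.2*a - 4.58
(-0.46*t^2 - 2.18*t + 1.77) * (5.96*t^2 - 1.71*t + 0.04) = -2.7416*t^4 - 12.2062*t^3 + 14.2586*t^2 - 3.1139*t + 0.0708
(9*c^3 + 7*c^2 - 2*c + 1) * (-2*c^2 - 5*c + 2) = -18*c^5 - 59*c^4 - 13*c^3 + 22*c^2 - 9*c + 2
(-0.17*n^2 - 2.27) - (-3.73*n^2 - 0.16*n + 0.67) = 3.56*n^2 + 0.16*n - 2.94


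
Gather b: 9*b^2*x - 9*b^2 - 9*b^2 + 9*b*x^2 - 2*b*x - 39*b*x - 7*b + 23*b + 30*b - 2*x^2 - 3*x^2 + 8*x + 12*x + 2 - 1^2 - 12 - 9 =b^2*(9*x - 18) + b*(9*x^2 - 41*x + 46) - 5*x^2 + 20*x - 20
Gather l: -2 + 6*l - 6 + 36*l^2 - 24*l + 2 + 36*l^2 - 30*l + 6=72*l^2 - 48*l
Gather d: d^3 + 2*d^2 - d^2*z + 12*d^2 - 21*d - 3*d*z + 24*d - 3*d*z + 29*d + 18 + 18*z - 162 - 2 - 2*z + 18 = d^3 + d^2*(14 - z) + d*(32 - 6*z) + 16*z - 128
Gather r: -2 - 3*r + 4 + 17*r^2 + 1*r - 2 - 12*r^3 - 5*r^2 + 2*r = -12*r^3 + 12*r^2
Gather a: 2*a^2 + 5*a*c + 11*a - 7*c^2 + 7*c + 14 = 2*a^2 + a*(5*c + 11) - 7*c^2 + 7*c + 14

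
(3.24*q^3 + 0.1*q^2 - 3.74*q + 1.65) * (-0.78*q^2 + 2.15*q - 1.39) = -2.5272*q^5 + 6.888*q^4 - 1.3714*q^3 - 9.467*q^2 + 8.7461*q - 2.2935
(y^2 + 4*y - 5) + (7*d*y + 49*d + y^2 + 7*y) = 7*d*y + 49*d + 2*y^2 + 11*y - 5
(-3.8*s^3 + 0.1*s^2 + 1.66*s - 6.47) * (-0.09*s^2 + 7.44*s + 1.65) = 0.342*s^5 - 28.281*s^4 - 5.6754*s^3 + 13.0977*s^2 - 45.3978*s - 10.6755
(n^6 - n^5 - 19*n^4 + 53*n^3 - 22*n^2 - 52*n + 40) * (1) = n^6 - n^5 - 19*n^4 + 53*n^3 - 22*n^2 - 52*n + 40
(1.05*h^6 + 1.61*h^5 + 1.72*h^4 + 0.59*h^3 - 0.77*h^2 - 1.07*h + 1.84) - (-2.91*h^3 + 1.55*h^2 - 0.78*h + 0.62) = 1.05*h^6 + 1.61*h^5 + 1.72*h^4 + 3.5*h^3 - 2.32*h^2 - 0.29*h + 1.22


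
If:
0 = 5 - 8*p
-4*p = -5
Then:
No Solution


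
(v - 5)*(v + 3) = v^2 - 2*v - 15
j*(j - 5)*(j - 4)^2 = j^4 - 13*j^3 + 56*j^2 - 80*j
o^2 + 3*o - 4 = (o - 1)*(o + 4)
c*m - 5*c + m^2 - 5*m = (c + m)*(m - 5)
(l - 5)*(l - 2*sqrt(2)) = l^2 - 5*l - 2*sqrt(2)*l + 10*sqrt(2)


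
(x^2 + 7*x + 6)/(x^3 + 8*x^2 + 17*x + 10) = (x + 6)/(x^2 + 7*x + 10)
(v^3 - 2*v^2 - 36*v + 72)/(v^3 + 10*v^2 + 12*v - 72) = (v - 6)/(v + 6)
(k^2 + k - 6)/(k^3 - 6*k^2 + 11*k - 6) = (k + 3)/(k^2 - 4*k + 3)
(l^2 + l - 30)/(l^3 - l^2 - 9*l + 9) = (l^2 + l - 30)/(l^3 - l^2 - 9*l + 9)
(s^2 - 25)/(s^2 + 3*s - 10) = (s - 5)/(s - 2)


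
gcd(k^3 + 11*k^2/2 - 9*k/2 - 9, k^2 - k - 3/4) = k - 3/2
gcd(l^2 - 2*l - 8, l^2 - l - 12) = l - 4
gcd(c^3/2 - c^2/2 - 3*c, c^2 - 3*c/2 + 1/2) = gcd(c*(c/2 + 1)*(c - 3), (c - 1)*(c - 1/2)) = 1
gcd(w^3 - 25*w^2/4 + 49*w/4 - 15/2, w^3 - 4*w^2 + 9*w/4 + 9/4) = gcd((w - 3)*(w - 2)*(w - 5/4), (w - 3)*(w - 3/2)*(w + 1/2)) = w - 3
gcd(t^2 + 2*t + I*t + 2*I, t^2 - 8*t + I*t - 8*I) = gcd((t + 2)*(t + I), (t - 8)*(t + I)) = t + I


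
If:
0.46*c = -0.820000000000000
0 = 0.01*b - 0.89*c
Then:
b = -158.65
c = -1.78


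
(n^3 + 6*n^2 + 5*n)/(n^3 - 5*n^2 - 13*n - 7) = n*(n + 5)/(n^2 - 6*n - 7)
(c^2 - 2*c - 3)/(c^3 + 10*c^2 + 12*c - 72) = (c^2 - 2*c - 3)/(c^3 + 10*c^2 + 12*c - 72)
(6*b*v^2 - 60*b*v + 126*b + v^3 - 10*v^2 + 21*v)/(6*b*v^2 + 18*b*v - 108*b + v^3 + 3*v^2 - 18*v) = (v - 7)/(v + 6)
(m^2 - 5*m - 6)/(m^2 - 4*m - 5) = (m - 6)/(m - 5)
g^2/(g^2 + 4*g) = g/(g + 4)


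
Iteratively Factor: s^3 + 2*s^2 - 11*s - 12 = (s - 3)*(s^2 + 5*s + 4) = (s - 3)*(s + 4)*(s + 1)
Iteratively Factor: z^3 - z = (z)*(z^2 - 1) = z*(z - 1)*(z + 1)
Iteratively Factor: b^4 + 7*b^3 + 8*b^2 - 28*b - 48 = (b + 3)*(b^3 + 4*b^2 - 4*b - 16) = (b - 2)*(b + 3)*(b^2 + 6*b + 8) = (b - 2)*(b + 3)*(b + 4)*(b + 2)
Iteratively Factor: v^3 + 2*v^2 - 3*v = (v + 3)*(v^2 - v) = (v - 1)*(v + 3)*(v)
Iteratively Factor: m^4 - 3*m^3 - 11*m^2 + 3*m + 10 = (m + 1)*(m^3 - 4*m^2 - 7*m + 10) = (m - 5)*(m + 1)*(m^2 + m - 2) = (m - 5)*(m - 1)*(m + 1)*(m + 2)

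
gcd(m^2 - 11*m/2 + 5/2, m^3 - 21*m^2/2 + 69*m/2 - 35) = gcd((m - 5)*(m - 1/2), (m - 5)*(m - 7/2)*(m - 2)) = m - 5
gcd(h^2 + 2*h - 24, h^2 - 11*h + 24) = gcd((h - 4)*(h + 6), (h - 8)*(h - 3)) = 1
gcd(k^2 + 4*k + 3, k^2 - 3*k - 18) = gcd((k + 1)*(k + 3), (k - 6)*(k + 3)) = k + 3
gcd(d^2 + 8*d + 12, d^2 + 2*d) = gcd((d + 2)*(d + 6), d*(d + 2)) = d + 2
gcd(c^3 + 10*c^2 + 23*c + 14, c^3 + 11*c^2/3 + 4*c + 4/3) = c^2 + 3*c + 2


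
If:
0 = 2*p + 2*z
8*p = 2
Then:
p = 1/4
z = -1/4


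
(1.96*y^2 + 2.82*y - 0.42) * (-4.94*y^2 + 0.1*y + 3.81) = -9.6824*y^4 - 13.7348*y^3 + 9.8244*y^2 + 10.7022*y - 1.6002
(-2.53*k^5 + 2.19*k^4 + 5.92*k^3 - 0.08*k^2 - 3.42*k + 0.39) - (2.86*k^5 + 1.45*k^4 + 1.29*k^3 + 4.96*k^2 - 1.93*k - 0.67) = -5.39*k^5 + 0.74*k^4 + 4.63*k^3 - 5.04*k^2 - 1.49*k + 1.06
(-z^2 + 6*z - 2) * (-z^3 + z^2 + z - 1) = z^5 - 7*z^4 + 7*z^3 + 5*z^2 - 8*z + 2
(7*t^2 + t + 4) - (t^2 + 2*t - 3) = 6*t^2 - t + 7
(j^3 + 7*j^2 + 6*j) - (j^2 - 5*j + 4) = j^3 + 6*j^2 + 11*j - 4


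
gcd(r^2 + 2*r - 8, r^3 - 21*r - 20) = r + 4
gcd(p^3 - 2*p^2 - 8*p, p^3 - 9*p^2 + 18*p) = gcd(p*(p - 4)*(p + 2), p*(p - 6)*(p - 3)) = p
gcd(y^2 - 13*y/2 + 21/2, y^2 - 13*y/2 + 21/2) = y^2 - 13*y/2 + 21/2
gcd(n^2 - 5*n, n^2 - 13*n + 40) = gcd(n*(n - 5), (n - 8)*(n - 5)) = n - 5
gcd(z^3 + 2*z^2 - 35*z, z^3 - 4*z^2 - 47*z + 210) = z^2 + 2*z - 35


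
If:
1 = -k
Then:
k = -1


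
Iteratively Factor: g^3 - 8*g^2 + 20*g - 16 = (g - 2)*(g^2 - 6*g + 8) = (g - 4)*(g - 2)*(g - 2)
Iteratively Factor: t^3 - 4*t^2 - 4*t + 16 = (t - 4)*(t^2 - 4) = (t - 4)*(t - 2)*(t + 2)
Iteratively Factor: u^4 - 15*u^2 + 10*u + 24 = (u + 4)*(u^3 - 4*u^2 + u + 6) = (u + 1)*(u + 4)*(u^2 - 5*u + 6) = (u - 3)*(u + 1)*(u + 4)*(u - 2)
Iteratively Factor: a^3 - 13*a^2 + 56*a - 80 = (a - 5)*(a^2 - 8*a + 16) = (a - 5)*(a - 4)*(a - 4)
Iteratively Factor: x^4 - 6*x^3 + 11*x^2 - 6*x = (x - 3)*(x^3 - 3*x^2 + 2*x) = (x - 3)*(x - 2)*(x^2 - x) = (x - 3)*(x - 2)*(x - 1)*(x)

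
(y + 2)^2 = y^2 + 4*y + 4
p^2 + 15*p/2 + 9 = (p + 3/2)*(p + 6)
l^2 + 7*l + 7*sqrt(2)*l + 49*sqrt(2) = (l + 7)*(l + 7*sqrt(2))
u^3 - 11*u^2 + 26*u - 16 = (u - 8)*(u - 2)*(u - 1)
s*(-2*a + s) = -2*a*s + s^2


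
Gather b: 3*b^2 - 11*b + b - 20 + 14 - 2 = 3*b^2 - 10*b - 8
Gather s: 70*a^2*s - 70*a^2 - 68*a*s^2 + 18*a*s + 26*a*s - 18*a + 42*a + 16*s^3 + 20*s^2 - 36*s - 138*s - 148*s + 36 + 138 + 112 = -70*a^2 + 24*a + 16*s^3 + s^2*(20 - 68*a) + s*(70*a^2 + 44*a - 322) + 286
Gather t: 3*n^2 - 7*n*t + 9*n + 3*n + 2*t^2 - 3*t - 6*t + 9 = 3*n^2 + 12*n + 2*t^2 + t*(-7*n - 9) + 9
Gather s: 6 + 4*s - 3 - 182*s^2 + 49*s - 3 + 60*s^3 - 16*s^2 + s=60*s^3 - 198*s^2 + 54*s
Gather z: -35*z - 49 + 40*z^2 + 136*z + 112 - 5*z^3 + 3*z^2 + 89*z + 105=-5*z^3 + 43*z^2 + 190*z + 168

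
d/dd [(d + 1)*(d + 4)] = 2*d + 5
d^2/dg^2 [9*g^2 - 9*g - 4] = 18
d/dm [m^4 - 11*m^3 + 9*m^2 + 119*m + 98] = 4*m^3 - 33*m^2 + 18*m + 119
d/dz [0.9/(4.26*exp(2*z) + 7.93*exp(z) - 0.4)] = (-7.668*exp(z) - 7.137)*exp(z)/(4.26*exp(2*z) + 7.93*exp(z) - 0.4)^2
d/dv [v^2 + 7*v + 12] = 2*v + 7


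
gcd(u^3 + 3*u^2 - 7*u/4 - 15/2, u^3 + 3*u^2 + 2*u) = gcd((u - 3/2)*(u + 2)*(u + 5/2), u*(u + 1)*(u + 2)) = u + 2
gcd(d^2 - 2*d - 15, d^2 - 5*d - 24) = d + 3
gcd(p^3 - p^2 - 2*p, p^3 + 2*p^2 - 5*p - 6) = p^2 - p - 2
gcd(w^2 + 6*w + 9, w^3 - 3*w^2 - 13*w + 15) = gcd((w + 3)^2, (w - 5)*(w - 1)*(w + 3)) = w + 3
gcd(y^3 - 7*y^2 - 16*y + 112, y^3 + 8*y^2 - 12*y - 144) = y - 4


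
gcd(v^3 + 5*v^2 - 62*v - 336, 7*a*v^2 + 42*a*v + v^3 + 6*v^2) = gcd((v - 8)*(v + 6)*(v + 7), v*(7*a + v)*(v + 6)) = v + 6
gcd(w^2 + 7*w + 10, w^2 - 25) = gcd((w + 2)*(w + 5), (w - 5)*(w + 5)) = w + 5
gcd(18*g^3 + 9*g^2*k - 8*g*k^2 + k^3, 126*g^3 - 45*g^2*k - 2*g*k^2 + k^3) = 18*g^2 - 9*g*k + k^2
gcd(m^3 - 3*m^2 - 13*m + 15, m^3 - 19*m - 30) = m^2 - 2*m - 15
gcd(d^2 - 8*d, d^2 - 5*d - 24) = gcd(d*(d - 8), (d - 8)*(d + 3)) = d - 8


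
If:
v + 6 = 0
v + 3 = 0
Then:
No Solution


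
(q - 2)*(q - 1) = q^2 - 3*q + 2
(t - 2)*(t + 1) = t^2 - t - 2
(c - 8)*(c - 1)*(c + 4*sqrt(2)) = c^3 - 9*c^2 + 4*sqrt(2)*c^2 - 36*sqrt(2)*c + 8*c + 32*sqrt(2)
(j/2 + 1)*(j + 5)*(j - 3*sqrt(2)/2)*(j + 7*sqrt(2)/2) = j^4/2 + sqrt(2)*j^3 + 7*j^3/2 - j^2/4 + 7*sqrt(2)*j^2 - 147*j/4 + 10*sqrt(2)*j - 105/2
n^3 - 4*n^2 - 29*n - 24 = (n - 8)*(n + 1)*(n + 3)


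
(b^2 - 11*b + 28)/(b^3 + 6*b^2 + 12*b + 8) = (b^2 - 11*b + 28)/(b^3 + 6*b^2 + 12*b + 8)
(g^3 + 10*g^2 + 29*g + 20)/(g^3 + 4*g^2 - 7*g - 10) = (g + 4)/(g - 2)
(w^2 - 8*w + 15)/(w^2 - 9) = (w - 5)/(w + 3)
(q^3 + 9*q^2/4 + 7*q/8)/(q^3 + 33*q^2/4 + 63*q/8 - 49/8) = q*(2*q + 1)/(2*q^2 + 13*q - 7)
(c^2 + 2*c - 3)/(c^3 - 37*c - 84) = (c - 1)/(c^2 - 3*c - 28)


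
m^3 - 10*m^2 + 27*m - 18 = (m - 6)*(m - 3)*(m - 1)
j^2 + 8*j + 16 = (j + 4)^2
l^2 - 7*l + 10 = (l - 5)*(l - 2)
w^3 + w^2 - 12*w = w*(w - 3)*(w + 4)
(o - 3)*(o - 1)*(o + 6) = o^3 + 2*o^2 - 21*o + 18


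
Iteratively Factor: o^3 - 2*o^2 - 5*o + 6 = (o + 2)*(o^2 - 4*o + 3) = (o - 3)*(o + 2)*(o - 1)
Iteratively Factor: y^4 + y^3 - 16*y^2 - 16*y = (y)*(y^3 + y^2 - 16*y - 16) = y*(y - 4)*(y^2 + 5*y + 4) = y*(y - 4)*(y + 4)*(y + 1)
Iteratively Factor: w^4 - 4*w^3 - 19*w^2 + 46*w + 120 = (w - 5)*(w^3 + w^2 - 14*w - 24) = (w - 5)*(w - 4)*(w^2 + 5*w + 6) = (w - 5)*(w - 4)*(w + 2)*(w + 3)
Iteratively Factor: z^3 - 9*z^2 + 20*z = (z - 4)*(z^2 - 5*z) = (z - 5)*(z - 4)*(z)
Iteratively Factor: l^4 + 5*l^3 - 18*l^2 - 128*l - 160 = (l + 4)*(l^3 + l^2 - 22*l - 40) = (l - 5)*(l + 4)*(l^2 + 6*l + 8) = (l - 5)*(l + 4)^2*(l + 2)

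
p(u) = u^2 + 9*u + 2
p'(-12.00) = -15.00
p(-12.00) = 38.00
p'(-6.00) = -3.00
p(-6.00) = -16.00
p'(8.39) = 25.78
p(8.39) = 147.90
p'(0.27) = 9.54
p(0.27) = 4.50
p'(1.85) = 12.70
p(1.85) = 22.07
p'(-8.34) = -7.68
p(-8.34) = -3.50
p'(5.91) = 20.82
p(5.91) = 90.12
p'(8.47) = 25.94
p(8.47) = 149.97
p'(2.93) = 14.86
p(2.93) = 36.95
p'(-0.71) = 7.58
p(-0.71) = -3.89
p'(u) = 2*u + 9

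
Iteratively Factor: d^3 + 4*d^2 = (d)*(d^2 + 4*d) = d*(d + 4)*(d)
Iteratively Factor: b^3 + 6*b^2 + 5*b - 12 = (b - 1)*(b^2 + 7*b + 12) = (b - 1)*(b + 4)*(b + 3)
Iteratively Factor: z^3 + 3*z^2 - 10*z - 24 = (z + 2)*(z^2 + z - 12) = (z - 3)*(z + 2)*(z + 4)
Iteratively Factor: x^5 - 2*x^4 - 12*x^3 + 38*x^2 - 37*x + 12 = (x + 4)*(x^4 - 6*x^3 + 12*x^2 - 10*x + 3) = (x - 1)*(x + 4)*(x^3 - 5*x^2 + 7*x - 3) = (x - 1)^2*(x + 4)*(x^2 - 4*x + 3) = (x - 1)^3*(x + 4)*(x - 3)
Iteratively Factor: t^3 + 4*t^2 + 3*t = (t + 3)*(t^2 + t) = (t + 1)*(t + 3)*(t)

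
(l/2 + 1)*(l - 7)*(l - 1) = l^3/2 - 3*l^2 - 9*l/2 + 7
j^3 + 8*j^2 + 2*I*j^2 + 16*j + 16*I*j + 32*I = (j + 4)^2*(j + 2*I)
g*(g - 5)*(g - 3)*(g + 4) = g^4 - 4*g^3 - 17*g^2 + 60*g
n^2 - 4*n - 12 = (n - 6)*(n + 2)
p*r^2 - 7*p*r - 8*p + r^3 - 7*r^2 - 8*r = (p + r)*(r - 8)*(r + 1)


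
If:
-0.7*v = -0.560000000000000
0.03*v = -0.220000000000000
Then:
No Solution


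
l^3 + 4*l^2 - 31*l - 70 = (l - 5)*(l + 2)*(l + 7)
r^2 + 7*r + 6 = (r + 1)*(r + 6)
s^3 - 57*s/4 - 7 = (s - 4)*(s + 1/2)*(s + 7/2)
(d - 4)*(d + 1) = d^2 - 3*d - 4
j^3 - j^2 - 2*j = j*(j - 2)*(j + 1)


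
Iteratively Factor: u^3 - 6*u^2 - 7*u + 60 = (u - 5)*(u^2 - u - 12) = (u - 5)*(u + 3)*(u - 4)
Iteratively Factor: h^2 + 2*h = (h)*(h + 2)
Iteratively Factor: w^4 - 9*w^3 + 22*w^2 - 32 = (w + 1)*(w^3 - 10*w^2 + 32*w - 32) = (w - 4)*(w + 1)*(w^2 - 6*w + 8) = (w - 4)*(w - 2)*(w + 1)*(w - 4)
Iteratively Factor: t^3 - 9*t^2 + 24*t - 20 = (t - 5)*(t^2 - 4*t + 4) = (t - 5)*(t - 2)*(t - 2)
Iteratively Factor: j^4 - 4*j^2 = (j)*(j^3 - 4*j) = j^2*(j^2 - 4) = j^2*(j - 2)*(j + 2)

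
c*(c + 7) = c^2 + 7*c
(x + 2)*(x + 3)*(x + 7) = x^3 + 12*x^2 + 41*x + 42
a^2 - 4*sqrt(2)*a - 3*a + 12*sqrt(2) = (a - 3)*(a - 4*sqrt(2))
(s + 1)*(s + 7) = s^2 + 8*s + 7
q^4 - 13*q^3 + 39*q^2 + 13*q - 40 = (q - 8)*(q - 5)*(q - 1)*(q + 1)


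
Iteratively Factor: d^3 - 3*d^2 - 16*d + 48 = (d - 4)*(d^2 + d - 12) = (d - 4)*(d + 4)*(d - 3)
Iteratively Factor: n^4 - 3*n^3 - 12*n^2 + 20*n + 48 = (n + 2)*(n^3 - 5*n^2 - 2*n + 24) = (n + 2)^2*(n^2 - 7*n + 12) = (n - 4)*(n + 2)^2*(n - 3)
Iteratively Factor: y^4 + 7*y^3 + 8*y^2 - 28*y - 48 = (y + 2)*(y^3 + 5*y^2 - 2*y - 24) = (y - 2)*(y + 2)*(y^2 + 7*y + 12) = (y - 2)*(y + 2)*(y + 3)*(y + 4)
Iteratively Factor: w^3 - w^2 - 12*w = (w + 3)*(w^2 - 4*w) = w*(w + 3)*(w - 4)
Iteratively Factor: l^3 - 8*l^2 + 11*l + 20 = (l - 5)*(l^2 - 3*l - 4) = (l - 5)*(l + 1)*(l - 4)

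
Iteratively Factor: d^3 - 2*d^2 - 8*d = (d)*(d^2 - 2*d - 8) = d*(d + 2)*(d - 4)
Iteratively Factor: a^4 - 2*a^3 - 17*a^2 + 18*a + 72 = (a + 2)*(a^3 - 4*a^2 - 9*a + 36) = (a - 3)*(a + 2)*(a^2 - a - 12) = (a - 3)*(a + 2)*(a + 3)*(a - 4)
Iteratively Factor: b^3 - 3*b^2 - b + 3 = (b + 1)*(b^2 - 4*b + 3) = (b - 1)*(b + 1)*(b - 3)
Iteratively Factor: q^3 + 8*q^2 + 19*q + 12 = (q + 3)*(q^2 + 5*q + 4) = (q + 3)*(q + 4)*(q + 1)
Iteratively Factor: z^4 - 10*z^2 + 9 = (z - 1)*(z^3 + z^2 - 9*z - 9) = (z - 1)*(z + 3)*(z^2 - 2*z - 3) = (z - 3)*(z - 1)*(z + 3)*(z + 1)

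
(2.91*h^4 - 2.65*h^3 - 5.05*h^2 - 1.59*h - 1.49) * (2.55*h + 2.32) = 7.4205*h^5 - 0.00629999999999953*h^4 - 19.0255*h^3 - 15.7705*h^2 - 7.4883*h - 3.4568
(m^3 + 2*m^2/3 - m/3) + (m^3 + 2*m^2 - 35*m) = 2*m^3 + 8*m^2/3 - 106*m/3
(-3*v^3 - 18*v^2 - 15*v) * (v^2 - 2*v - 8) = -3*v^5 - 12*v^4 + 45*v^3 + 174*v^2 + 120*v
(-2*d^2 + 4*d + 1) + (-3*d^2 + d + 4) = -5*d^2 + 5*d + 5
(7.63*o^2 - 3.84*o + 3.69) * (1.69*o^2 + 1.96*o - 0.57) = 12.8947*o^4 + 8.4652*o^3 - 5.6394*o^2 + 9.4212*o - 2.1033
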